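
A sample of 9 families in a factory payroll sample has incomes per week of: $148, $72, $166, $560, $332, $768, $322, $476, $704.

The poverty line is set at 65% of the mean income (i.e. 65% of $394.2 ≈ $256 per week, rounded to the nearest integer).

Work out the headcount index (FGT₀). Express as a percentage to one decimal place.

3 of the 9 families have income below $256.
H = 3/9 = 33.3%.

33.3%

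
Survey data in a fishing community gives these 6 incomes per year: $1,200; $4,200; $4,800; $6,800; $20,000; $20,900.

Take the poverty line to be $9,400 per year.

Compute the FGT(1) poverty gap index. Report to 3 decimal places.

0.365

Incomes under z: $1,200, $4,200, $4,800, $6,800 (q = 4 of N = 6).
Relative gaps: (9400−1200)/9400 = 0.8723; (9400−4200)/9400 = 0.5532; (9400−4800)/9400 = 0.4894; (9400−6800)/9400 = 0.2766.
Sum of shortfalls = 2.191489; P₁ averages over all N: 2.191489 / 6 = 0.365.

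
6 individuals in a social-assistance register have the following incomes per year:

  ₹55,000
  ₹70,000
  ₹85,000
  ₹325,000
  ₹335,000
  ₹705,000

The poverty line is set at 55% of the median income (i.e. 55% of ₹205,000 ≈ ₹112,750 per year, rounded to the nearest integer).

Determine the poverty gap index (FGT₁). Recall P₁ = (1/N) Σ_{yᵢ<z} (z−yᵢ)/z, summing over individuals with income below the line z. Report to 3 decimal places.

Poor units: ₹55,000, ₹70,000, ₹85,000 (q = 3 of N = 6).
Normalized shortfalls: (112750−55000)/112750 = 0.5122; (112750−70000)/112750 = 0.3792; (112750−85000)/112750 = 0.2461.
Σ = 1.137472. Dividing by the full population N = 6 gives P₁ = 0.190.

0.190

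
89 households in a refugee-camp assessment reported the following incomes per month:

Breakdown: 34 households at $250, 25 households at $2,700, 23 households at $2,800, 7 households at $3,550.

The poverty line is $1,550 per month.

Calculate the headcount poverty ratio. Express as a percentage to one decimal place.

34 of the 89 households have income below $1,550.
H = 34/89 = 38.2%.

38.2%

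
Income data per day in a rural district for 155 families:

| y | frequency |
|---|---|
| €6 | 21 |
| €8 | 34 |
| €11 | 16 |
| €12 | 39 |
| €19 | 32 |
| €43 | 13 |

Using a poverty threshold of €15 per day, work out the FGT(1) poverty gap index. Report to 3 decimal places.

Poor units: 21×€6, 34×€8, 16×€11, 39×€12 (q = 110 of N = 155).
Shortfall ratios: (15−6)/15 = 0.6000 (×21); (15−8)/15 = 0.4667 (×34); (15−11)/15 = 0.2667 (×16); (15−12)/15 = 0.2000 (×39).
Σ = 40.533333. Dividing by the full population N = 155 gives P₁ = 0.262.

0.262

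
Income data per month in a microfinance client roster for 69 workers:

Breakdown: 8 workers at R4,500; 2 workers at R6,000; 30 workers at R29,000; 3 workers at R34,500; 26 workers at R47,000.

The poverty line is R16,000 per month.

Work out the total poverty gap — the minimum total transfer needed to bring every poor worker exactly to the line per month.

Incomes under z: 8×R4,500, 2×R6,000 (q = 10 of N = 69).
Individual gaps: 8×(16000−4500) = 92000; 2×(16000−6000) = 20000.
Aggregate gap = R112,000.

R112,000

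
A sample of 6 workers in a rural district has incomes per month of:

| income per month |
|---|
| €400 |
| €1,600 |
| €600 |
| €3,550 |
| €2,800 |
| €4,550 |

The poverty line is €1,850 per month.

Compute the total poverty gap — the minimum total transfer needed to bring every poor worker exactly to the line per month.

Poor units: €400, €600, €1,600 (q = 3 of N = 6).
Individual gaps: 1850−400 = 1450; 1850−600 = 1250; 1850−1600 = 250.
Aggregate gap = €2,950.

€2,950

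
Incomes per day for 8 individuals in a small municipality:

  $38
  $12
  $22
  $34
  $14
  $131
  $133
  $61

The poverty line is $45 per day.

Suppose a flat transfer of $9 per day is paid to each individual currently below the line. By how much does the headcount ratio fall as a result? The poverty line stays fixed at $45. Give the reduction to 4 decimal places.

0.1250

Before: below the line — $12, $14, $22, $34, $38; headcount ratio = 0.625000.
After the $9 transfer: below the line — $21, $23, $31, $43; headcount ratio = 0.500000.
Reduction = 0.625000 − 0.500000 = 0.1250.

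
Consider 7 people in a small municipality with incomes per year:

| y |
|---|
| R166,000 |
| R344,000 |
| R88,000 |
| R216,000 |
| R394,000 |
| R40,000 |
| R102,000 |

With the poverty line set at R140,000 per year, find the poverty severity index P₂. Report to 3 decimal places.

Below z: R40,000, R88,000, R102,000 (q = 3 of N = 7).
Gap ratios (z−y)/z: (140000−40000)/140000 = 0.7143; (140000−88000)/140000 = 0.3714; (140000−102000)/140000 = 0.2714.
Squared: 0.5102; 0.1380; 0.0737.
Sum = 0.721837; P₂ = 0.721837 / 7 = 0.103.

0.103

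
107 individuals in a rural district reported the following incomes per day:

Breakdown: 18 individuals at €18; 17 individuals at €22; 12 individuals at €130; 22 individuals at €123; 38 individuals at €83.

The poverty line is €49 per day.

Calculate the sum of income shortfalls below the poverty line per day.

€1,017

Poor units: 18×€18, 17×€22 (q = 35 of N = 107).
Individual gaps: 18×(49−18) = 558; 17×(49−22) = 459.
Aggregate gap = €1,017.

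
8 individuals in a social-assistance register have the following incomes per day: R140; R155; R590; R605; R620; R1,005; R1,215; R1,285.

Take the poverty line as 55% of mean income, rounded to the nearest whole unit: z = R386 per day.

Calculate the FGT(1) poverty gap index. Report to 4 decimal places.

Below the line: R140, R155 (q = 2 of N = 8).
Gap ratios (z−y)/z: (386−140)/386 = 0.6373; (386−155)/386 = 0.5984.
Σ = 1.235751. Dividing by the full population N = 8 gives P₁ = 0.1545.

0.1545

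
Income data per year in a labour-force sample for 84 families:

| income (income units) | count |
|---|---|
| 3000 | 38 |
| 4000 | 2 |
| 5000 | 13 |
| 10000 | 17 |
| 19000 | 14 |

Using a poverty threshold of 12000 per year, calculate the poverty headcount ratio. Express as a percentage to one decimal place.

83.3%

70 of the 84 families have income below 12000.
H = 70/84 = 83.3%.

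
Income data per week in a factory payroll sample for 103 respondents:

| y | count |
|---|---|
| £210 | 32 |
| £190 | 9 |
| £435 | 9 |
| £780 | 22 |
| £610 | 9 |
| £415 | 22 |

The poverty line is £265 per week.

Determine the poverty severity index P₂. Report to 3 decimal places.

Incomes under z: 9×£190, 32×£210 (q = 41 of N = 103).
Shortfall ratios: (265−190)/265 = 0.2830 (×9); (265−210)/265 = 0.2075 (×32).
Squared: 0.0801 (×9); 0.0431 (×32).
Sum = 2.099324; P₂ = 2.099324 / 103 = 0.020.

0.020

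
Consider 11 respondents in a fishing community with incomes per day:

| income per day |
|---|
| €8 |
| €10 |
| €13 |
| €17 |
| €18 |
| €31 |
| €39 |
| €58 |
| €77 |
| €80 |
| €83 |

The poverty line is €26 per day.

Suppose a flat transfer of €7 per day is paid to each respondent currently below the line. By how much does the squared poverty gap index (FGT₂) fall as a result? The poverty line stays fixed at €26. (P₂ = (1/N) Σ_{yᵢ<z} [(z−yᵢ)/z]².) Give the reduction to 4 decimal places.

Before: below the line — €8, €10, €13, €17, €18; squared poverty gap index (FGT₂) = 0.120226.
After the €7 transfer: below the line — €15, €17, €20, €24, €25; squared poverty gap index (FGT₂) = 0.032679.
Reduction = 0.120226 − 0.032679 = 0.0875.

0.0875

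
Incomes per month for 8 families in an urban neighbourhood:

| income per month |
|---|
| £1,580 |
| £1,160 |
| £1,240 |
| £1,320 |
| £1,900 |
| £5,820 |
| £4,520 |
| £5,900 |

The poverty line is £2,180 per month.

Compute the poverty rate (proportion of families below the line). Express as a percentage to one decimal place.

62.5%

5 of the 8 families have income below £2,180.
H = 5/8 = 62.5%.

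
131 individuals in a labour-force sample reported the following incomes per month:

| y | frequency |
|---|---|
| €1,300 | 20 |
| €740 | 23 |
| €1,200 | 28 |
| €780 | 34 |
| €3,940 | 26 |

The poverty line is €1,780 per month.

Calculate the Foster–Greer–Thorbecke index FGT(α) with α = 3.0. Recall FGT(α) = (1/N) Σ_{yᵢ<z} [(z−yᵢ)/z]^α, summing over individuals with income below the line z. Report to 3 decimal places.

0.091

Poor units: 23×€740, 34×€780, 28×€1,200, 20×€1,300 (q = 105 of N = 131).
Gap ratios (z−y)/z: (1780−740)/1780 = 0.5843 (×23); (1780−780)/1780 = 0.5618 (×34); (1780−1200)/1780 = 0.3258 (×28); (1780−1300)/1780 = 0.2697 (×20).
Raised to α = 3.0: 0.19945 (×23); 0.17731 (×34); 0.03460 (×28); 0.01961 (×20).
Sum = 11.976918; FGT(3.0) = 11.976918 / 131 = 0.091.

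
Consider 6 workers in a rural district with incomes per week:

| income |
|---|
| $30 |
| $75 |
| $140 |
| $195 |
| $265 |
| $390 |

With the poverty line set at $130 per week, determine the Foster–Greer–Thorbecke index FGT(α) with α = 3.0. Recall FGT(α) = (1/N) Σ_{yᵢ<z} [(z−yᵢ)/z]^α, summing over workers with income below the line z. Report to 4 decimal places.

0.0885

Below z: $30, $75 (q = 2 of N = 6).
Normalized shortfalls: (130−30)/130 = 0.7692; (130−75)/130 = 0.4231.
Raised to α = 3.0: 0.45517; 0.07573.
Sum = 0.530894; FGT(3.0) = 0.530894 / 6 = 0.0885.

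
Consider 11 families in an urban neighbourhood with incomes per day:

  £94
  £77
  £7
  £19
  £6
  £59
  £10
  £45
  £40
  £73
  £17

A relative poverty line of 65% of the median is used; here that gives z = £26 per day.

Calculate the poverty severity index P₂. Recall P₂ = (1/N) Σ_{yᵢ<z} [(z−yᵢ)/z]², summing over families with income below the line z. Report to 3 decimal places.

0.154

Incomes under z: £6, £7, £10, £17, £19 (q = 5 of N = 11).
Normalized shortfalls: (26−6)/26 = 0.7692; (26−7)/26 = 0.7308; (26−10)/26 = 0.6154; (26−17)/26 = 0.3462; (26−19)/26 = 0.2692.
Squared: 0.5917; 0.5340; 0.3787; 0.1198; 0.0725.
Sum = 1.696746; P₂ = 1.696746 / 11 = 0.154.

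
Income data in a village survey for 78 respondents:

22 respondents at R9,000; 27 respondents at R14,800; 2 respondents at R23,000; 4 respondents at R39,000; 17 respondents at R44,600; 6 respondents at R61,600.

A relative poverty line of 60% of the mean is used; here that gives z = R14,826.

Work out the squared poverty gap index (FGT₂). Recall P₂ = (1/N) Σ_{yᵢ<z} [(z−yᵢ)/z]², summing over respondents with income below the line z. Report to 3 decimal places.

Poor units: 22×R9,000, 27×R14,800 (q = 49 of N = 78).
Shortfall ratios: (14826−9000)/14826 = 0.3930 (×22); (14826−14800)/14826 = 0.0018 (×27).
Squared: 0.1544 (×22); 0.0000 (×27).
Sum = 3.397240; P₂ = 3.397240 / 78 = 0.044.

0.044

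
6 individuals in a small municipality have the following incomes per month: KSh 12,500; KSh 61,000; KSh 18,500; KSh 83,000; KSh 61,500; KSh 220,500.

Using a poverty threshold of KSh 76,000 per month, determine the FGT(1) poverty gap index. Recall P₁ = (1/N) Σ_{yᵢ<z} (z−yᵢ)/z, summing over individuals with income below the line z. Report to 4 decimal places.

Incomes under z: KSh 12,500, KSh 18,500, KSh 61,000, KSh 61,500 (q = 4 of N = 6).
Normalized shortfalls: (76000−12500)/76000 = 0.8355; (76000−18500)/76000 = 0.7566; (76000−61000)/76000 = 0.1974; (76000−61500)/76000 = 0.1908.
Σ = 1.980263. Dividing by the full population N = 6 gives P₁ = 0.3300.

0.3300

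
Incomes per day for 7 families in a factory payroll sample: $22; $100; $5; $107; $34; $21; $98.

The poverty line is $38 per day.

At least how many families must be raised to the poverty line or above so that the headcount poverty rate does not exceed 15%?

3

4 of the 7 families are poor, so H = 4/7 = 0.571.
A headcount ratio of at most 15% allows at most ⌊0.15 × 7⌋ = 1 poor families.
So at least 4 − 1 = 3 must be lifted.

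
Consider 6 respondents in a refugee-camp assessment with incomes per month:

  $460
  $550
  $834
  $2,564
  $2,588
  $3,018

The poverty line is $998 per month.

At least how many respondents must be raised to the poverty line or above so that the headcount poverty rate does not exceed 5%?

3 of the 6 respondents are poor, so H = 3/6 = 0.500.
A headcount ratio of at most 5% allows at most ⌊0.05 × 6⌋ = 0 poor respondents.
So at least 3 − 0 = 3 must be lifted.

3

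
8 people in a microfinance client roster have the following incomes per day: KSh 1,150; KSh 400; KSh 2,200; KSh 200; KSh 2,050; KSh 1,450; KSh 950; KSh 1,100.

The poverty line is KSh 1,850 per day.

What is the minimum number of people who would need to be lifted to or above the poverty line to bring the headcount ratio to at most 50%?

Currently q = 6 of N = 8 are below the line (H = 0.750).
A headcount ratio of at most 50% allows at most ⌊0.50 × 8⌋ = 4 poor people.
So at least 6 − 4 = 2 must be lifted.

2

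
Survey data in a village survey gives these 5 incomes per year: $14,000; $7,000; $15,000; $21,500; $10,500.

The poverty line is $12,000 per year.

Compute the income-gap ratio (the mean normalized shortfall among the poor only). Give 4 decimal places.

Incomes under z: $7,000, $10,500 (q = 2 of N = 5).
Shortfall ratios (z−y)/z: 0.4167, 0.1250; sum = 0.541667.
I averages over the q = 2 poor units only: 0.541667 / 2 = 0.2708.

0.2708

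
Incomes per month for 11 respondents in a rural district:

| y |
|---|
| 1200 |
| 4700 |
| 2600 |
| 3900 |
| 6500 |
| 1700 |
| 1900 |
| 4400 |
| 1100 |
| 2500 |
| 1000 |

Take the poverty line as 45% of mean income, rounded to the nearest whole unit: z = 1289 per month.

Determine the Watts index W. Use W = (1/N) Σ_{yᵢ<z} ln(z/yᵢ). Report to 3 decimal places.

0.044

Below z: 1000, 1100, 1200 (q = 3 of N = 11).
ln(z/y) terms: ln(1289/1000) = 0.2539; ln(1289/1100) = 0.1586; ln(1289/1200) = 0.0715.
W = 0.483968 / 11 = 0.044.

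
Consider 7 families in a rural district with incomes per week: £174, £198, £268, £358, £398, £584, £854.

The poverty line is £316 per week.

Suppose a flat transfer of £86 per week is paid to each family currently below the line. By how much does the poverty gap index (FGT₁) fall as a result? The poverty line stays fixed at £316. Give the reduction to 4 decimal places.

Before: below the line — £174, £198, £268; poverty gap index (FGT₁) = 0.139241.
After the £86 transfer: below the line — £260, £284; poverty gap index (FGT₁) = 0.039783.
Reduction = 0.139241 − 0.039783 = 0.0995.

0.0995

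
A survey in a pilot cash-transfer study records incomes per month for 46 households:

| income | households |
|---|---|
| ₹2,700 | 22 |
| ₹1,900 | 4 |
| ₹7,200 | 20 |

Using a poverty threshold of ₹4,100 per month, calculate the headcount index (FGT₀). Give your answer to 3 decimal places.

0.565

26 of the 46 households have income below ₹4,100.
H = 26/46 = 0.565.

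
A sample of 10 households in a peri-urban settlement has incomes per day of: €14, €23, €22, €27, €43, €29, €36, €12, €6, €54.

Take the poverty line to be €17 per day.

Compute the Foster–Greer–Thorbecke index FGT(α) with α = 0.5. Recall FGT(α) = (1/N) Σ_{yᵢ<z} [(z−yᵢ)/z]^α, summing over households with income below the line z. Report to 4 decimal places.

Incomes under z: €6, €12, €14 (q = 3 of N = 10).
Shortfall ratios: (17−6)/17 = 0.6471; (17−12)/17 = 0.2941; (17−14)/17 = 0.1765.
Raised to α = 0.5: 0.80440; 0.54233; 0.42008.
Sum = 1.766810; FGT(0.5) = 1.766810 / 10 = 0.1767.

0.1767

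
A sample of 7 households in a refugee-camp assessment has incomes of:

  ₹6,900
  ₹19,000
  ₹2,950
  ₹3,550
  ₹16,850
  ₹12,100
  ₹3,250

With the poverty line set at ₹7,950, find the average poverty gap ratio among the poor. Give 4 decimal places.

Poor units: ₹2,950, ₹3,250, ₹3,550, ₹6,900 (q = 4 of N = 7).
Relative gaps: 0.6289, 0.5912, 0.5535, 0.1321; sum = 1.905660.
I averages over the q = 4 poor units only: 1.905660 / 4 = 0.4764.

0.4764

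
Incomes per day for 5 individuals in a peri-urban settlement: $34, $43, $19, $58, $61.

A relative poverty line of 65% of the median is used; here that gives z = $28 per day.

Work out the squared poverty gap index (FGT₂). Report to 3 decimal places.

0.021

Poor units: $19 (q = 1 of N = 5).
Relative gaps: (28−19)/28 = 0.3214.
Squared: 0.1033.
Sum = 0.103316; P₂ = 0.103316 / 5 = 0.021.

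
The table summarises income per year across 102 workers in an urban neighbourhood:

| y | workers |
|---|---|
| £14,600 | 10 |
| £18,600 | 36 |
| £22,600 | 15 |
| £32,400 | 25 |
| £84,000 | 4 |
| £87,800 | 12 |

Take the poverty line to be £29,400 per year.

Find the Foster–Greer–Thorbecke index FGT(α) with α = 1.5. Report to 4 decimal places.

0.1300

Incomes under z: 10×£14,600, 36×£18,600, 15×£22,600 (q = 61 of N = 102).
Relative gaps: (29400−14600)/29400 = 0.5034 (×10); (29400−18600)/29400 = 0.3673 (×36); (29400−22600)/29400 = 0.2313 (×15).
Raised to α = 1.5: 0.35717 (×10); 0.22265 (×36); 0.11124 (×15).
Sum = 13.255452; FGT(1.5) = 13.255452 / 102 = 0.1300.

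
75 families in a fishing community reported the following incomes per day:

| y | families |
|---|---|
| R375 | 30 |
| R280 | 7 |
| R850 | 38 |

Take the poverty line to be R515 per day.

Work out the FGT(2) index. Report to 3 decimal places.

Incomes under z: 7×R280, 30×R375 (q = 37 of N = 75).
Normalized shortfalls: (515−280)/515 = 0.4563 (×7); (515−375)/515 = 0.2718 (×30).
Squared: 0.2082 (×7); 0.0739 (×30).
Sum = 3.674522; P₂ = 3.674522 / 75 = 0.049.

0.049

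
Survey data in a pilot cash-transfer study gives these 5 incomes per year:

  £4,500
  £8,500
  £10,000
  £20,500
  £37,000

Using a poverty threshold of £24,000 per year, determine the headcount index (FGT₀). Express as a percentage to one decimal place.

4 of the 5 workers have income below £24,000.
H = 4/5 = 80.0%.

80.0%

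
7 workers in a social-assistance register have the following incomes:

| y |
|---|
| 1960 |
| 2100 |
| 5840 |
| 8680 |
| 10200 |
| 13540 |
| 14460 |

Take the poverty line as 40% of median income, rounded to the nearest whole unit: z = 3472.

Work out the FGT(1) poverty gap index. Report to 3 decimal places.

Poor units: 1960, 2100 (q = 2 of N = 7).
Gap ratios (z−y)/z: (3472−1960)/3472 = 0.4355; (3472−2100)/3472 = 0.3952.
Sum of shortfalls = 0.830645; P₁ averages over all N: 0.830645 / 7 = 0.119.

0.119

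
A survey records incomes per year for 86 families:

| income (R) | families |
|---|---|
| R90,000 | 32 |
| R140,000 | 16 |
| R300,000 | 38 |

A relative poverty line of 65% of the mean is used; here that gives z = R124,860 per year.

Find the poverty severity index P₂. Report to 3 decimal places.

Below the line: 32×R90,000 (q = 32 of N = 86).
Gap ratios (z−y)/z: (124860−90000)/124860 = 0.2792 (×32).
Squared: 0.0779 (×32).
Sum = 2.494354; P₂ = 2.494354 / 86 = 0.029.

0.029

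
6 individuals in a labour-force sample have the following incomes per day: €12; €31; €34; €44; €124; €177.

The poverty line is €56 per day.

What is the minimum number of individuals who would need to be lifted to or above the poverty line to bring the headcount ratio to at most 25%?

3

4 of the 6 individuals are poor, so H = 4/6 = 0.667.
A headcount ratio of at most 25% allows at most ⌊0.25 × 6⌋ = 1 poor individuals.
So at least 4 − 1 = 3 must be lifted.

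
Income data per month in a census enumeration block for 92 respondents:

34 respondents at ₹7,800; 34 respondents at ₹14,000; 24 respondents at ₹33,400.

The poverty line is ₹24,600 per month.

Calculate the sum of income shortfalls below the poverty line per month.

Poor units: 34×₹7,800, 34×₹14,000 (q = 68 of N = 92).
Individual gaps: 34×(24600−7800) = 571200; 34×(24600−14000) = 360400.
Aggregate gap = ₹931,600.

₹931,600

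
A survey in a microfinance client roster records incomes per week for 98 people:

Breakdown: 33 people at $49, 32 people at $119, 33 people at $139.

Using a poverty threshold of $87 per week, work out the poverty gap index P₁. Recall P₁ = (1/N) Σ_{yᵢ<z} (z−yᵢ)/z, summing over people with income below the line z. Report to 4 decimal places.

Below the line: 33×$49 (q = 33 of N = 98).
Normalized shortfalls: (87−49)/87 = 0.4368 (×33).
Sum of shortfalls = 14.413793; P₁ averages over all N: 14.413793 / 98 = 0.1471.

0.1471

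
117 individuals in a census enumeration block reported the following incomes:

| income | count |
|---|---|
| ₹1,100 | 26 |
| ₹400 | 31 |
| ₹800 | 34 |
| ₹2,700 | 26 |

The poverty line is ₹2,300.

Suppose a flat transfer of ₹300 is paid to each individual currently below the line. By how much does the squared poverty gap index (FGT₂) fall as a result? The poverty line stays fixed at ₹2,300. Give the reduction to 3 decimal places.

Before: below the line — 31×₹400, 34×₹800, 26×₹1,100; squared poverty gap index (FGT₂) = 0.36490.
After the ₹300 transfer: below the line — 31×₹700, 34×₹1,100, 26×₹1,400; squared poverty gap index (FGT₂) = 0.24135.
Reduction = 0.36490 − 0.24135 = 0.124.

0.124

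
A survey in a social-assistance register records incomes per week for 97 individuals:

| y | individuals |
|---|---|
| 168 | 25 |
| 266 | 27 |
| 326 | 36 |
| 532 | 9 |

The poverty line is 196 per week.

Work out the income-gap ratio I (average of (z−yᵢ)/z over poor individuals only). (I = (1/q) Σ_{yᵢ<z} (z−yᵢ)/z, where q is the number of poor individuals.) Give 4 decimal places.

0.1429

Poor units: 25×168 (q = 25 of N = 97).
Shortfall ratios (z−y)/z: 0.1429 (×25); sum = 3.571429.
The income-gap ratio divides by q (the poor only): 3.571429 / 25 = 0.1429.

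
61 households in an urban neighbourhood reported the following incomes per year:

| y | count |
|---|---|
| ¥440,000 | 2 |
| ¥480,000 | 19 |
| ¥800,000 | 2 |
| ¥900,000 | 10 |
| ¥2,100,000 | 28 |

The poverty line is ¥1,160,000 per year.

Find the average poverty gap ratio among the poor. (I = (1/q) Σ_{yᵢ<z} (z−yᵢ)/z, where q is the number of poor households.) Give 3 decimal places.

0.462

Below the line: 2×¥440,000, 19×¥480,000, 2×¥800,000, 10×¥900,000 (q = 33 of N = 61).
Relative gaps: 0.6207 (×2), 0.5862 (×19), 0.3103 (×2), 0.2241 (×10); sum = 15.241379.
The income-gap ratio divides by q (the poor only): 15.241379 / 33 = 0.462.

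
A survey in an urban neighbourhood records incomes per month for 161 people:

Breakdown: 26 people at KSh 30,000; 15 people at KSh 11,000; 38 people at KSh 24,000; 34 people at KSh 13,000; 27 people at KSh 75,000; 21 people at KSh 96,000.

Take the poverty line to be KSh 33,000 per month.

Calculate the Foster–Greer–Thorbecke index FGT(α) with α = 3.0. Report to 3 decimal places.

Poor units: 15×KSh 11,000, 34×KSh 13,000, 38×KSh 24,000, 26×KSh 30,000 (q = 113 of N = 161).
Shortfall ratios: (33000−11000)/33000 = 0.6667 (×15); (33000−13000)/33000 = 0.6061 (×34); (33000−24000)/33000 = 0.2727 (×38); (33000−30000)/33000 = 0.0909 (×26).
Raised to α = 3.0: 0.29630 (×15); 0.22261 (×34); 0.02029 (×38); 0.00075 (×26).
Sum = 12.803629; FGT(3.0) = 12.803629 / 161 = 0.080.

0.080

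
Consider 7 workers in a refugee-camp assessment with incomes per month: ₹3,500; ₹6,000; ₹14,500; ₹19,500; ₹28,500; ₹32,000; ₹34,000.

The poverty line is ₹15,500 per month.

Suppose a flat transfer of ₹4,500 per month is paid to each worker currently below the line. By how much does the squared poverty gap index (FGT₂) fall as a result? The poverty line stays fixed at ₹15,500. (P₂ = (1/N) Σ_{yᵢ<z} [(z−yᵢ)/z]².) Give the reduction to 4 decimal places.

0.0916

Before: below the line — ₹3,500, ₹6,000, ₹14,500; squared poverty gap index (FGT₂) = 0.139884.
After the ₹4,500 transfer: below the line — ₹8,000, ₹10,500; squared poverty gap index (FGT₂) = 0.048313.
Reduction = 0.139884 − 0.048313 = 0.0916.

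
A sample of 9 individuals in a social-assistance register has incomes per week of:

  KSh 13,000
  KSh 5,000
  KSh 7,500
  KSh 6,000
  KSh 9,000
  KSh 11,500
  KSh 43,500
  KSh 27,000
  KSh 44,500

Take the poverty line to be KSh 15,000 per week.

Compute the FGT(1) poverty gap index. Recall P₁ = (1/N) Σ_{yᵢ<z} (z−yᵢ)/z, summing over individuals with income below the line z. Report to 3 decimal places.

Incomes under z: KSh 5,000, KSh 6,000, KSh 7,500, KSh 9,000, KSh 11,500, KSh 13,000 (q = 6 of N = 9).
Relative gaps: (15000−5000)/15000 = 0.6667; (15000−6000)/15000 = 0.6000; (15000−7500)/15000 = 0.5000; (15000−9000)/15000 = 0.4000; (15000−11500)/15000 = 0.2333; (15000−13000)/15000 = 0.1333.
Σ = 2.533333. Dividing by the full population N = 9 gives P₁ = 0.281.

0.281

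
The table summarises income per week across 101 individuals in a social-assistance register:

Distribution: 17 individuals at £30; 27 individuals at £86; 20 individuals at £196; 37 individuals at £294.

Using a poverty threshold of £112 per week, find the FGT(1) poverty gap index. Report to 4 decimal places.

Poor units: 17×£30, 27×£86 (q = 44 of N = 101).
Normalized shortfalls: (112−30)/112 = 0.7321 (×17); (112−86)/112 = 0.2321 (×27).
Sum of shortfalls = 18.714286; P₁ averages over all N: 18.714286 / 101 = 0.1853.

0.1853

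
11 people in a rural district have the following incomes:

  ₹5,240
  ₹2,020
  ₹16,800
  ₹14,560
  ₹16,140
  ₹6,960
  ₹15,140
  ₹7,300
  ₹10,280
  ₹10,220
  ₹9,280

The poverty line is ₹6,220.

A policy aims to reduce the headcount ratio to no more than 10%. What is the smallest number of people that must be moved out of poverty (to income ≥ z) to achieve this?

Currently q = 2 of N = 11 are below the line (H = 0.182).
A headcount ratio of at most 10% allows at most ⌊0.10 × 11⌋ = 1 poor people.
So at least 2 − 1 = 1 must be lifted.

1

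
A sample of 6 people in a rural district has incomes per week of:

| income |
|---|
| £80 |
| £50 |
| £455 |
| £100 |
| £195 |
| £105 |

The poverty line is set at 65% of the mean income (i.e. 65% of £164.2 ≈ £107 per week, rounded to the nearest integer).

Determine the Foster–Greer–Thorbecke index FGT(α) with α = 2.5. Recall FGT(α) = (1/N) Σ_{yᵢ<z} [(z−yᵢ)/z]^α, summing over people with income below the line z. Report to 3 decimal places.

Poor units: £50, £80, £100, £105 (q = 4 of N = 6).
Normalized shortfalls: (107−50)/107 = 0.5327; (107−80)/107 = 0.2523; (107−100)/107 = 0.0654; (107−105)/107 = 0.0187.
Raised to α = 2.5: 0.20712; 0.03199; 0.00109; 0.00005.
Sum = 0.240250; FGT(2.5) = 0.240250 / 6 = 0.040.

0.040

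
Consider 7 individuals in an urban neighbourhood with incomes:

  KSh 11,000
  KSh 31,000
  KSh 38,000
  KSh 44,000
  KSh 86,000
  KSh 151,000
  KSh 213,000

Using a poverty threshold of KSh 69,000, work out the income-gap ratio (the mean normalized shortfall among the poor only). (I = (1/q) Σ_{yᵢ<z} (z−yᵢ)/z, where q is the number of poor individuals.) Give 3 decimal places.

0.551

Poor units: KSh 11,000, KSh 31,000, KSh 38,000, KSh 44,000 (q = 4 of N = 7).
Relative gaps: 0.8406, 0.5507, 0.4493, 0.3623; sum = 2.202899.
I averages over the q = 4 poor units only: 2.202899 / 4 = 0.551.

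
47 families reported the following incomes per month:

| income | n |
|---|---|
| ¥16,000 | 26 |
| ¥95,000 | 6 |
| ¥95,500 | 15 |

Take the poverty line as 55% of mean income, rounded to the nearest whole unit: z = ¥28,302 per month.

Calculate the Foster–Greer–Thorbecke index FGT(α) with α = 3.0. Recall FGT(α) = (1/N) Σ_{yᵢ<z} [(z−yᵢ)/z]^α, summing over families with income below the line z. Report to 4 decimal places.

Below the line: 26×¥16,000 (q = 26 of N = 47).
Shortfall ratios: (28302−16000)/28302 = 0.4347 (×26).
Raised to α = 3.0: 0.08213 (×26).
Sum = 2.135252; FGT(3.0) = 2.135252 / 47 = 0.0454.

0.0454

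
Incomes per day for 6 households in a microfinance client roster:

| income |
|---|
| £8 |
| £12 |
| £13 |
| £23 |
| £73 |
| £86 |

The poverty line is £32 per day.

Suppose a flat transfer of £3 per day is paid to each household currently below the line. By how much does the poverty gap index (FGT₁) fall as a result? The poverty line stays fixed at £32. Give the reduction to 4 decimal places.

0.0625

Before: below the line — £8, £12, £13, £23; poverty gap index (FGT₁) = 0.375000.
After the £3 transfer: below the line — £11, £15, £16, £26; poverty gap index (FGT₁) = 0.312500.
Reduction = 0.375000 − 0.312500 = 0.0625.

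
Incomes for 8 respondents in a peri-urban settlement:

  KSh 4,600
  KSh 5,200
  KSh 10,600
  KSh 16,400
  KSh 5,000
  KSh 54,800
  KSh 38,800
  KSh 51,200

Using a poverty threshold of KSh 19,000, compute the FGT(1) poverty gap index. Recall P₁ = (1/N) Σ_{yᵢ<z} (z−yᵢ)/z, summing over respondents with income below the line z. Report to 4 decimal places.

0.3500

Poor units: KSh 4,600, KSh 5,000, KSh 5,200, KSh 10,600, KSh 16,400 (q = 5 of N = 8).
Shortfall ratios: (19000−4600)/19000 = 0.7579; (19000−5000)/19000 = 0.7368; (19000−5200)/19000 = 0.7263; (19000−10600)/19000 = 0.4421; (19000−16400)/19000 = 0.1368.
Sum of shortfalls = 2.800000; P₁ averages over all N: 2.800000 / 8 = 0.3500.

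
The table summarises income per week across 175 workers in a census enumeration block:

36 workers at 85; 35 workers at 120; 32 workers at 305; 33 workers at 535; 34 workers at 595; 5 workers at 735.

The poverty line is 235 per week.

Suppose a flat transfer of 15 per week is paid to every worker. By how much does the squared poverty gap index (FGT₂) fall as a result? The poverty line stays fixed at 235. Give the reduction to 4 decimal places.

Before: below the line — 36×85, 35×120; squared poverty gap index (FGT₂) = 0.131708.
After the 15 transfer: below the line — 36×100, 35×135; squared poverty gap index (FGT₂) = 0.104104.
Reduction = 0.131708 − 0.104104 = 0.0276.

0.0276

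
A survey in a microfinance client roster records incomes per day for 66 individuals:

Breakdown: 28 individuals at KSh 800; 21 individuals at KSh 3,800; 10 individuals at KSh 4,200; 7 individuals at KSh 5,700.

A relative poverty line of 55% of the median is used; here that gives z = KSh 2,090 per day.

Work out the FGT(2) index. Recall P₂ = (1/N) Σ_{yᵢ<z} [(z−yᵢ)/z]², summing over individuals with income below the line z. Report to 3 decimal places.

Poor units: 28×KSh 800 (q = 28 of N = 66).
Shortfall ratios: (2090−800)/2090 = 0.6172 (×28).
Squared: 0.3810 (×28).
Sum = 10.667063; P₂ = 10.667063 / 66 = 0.162.

0.162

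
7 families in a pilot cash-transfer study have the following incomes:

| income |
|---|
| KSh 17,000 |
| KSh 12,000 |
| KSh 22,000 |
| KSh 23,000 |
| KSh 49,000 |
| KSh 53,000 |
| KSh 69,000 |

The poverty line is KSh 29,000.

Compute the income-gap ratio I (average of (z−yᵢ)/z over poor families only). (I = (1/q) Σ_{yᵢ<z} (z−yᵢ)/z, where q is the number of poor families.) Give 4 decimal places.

Below z: KSh 12,000, KSh 17,000, KSh 22,000, KSh 23,000 (q = 4 of N = 7).
Shortfall ratios (z−y)/z: 0.5862, 0.4138, 0.2414, 0.2069; sum = 1.448276.
The income-gap ratio divides by q (the poor only): 1.448276 / 4 = 0.3621.

0.3621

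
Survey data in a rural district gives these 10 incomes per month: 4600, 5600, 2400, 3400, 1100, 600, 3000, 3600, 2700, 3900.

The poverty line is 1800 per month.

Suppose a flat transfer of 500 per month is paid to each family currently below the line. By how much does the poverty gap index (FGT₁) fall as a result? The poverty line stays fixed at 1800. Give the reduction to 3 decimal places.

Before: below the line — 600, 1100; poverty gap index (FGT₁) = 0.10556.
After the 500 transfer: below the line — 1100, 1600; poverty gap index (FGT₁) = 0.05000.
Reduction = 0.10556 − 0.05000 = 0.056.

0.056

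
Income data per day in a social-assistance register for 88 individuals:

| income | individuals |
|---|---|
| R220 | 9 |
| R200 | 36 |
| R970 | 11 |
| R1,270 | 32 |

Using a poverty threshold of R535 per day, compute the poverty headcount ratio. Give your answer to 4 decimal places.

45 of the 88 individuals have income below R535.
H = 45/88 = 0.5114.

0.5114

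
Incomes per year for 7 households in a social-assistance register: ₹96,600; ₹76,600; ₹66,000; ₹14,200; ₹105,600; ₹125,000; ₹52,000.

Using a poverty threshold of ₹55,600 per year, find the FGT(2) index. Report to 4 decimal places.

Poor units: ₹14,200, ₹52,000 (q = 2 of N = 7).
Gap ratios (z−y)/z: (55600−14200)/55600 = 0.7446; (55600−52000)/55600 = 0.0647.
Squared: 0.5544; 0.0042.
Sum = 0.558628; P₂ = 0.558628 / 7 = 0.0798.

0.0798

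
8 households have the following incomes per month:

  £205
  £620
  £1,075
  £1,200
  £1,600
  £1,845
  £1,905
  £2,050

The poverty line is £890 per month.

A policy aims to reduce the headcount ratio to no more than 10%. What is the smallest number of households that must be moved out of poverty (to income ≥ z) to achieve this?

2

Currently q = 2 of N = 8 are below the line (H = 0.250).
A headcount ratio of at most 10% allows at most ⌊0.10 × 8⌋ = 0 poor households.
So at least 2 − 0 = 2 must be lifted.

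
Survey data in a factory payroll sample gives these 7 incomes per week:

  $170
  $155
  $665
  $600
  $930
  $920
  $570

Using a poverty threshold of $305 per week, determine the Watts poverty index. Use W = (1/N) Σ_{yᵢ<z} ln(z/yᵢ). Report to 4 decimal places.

0.1802

Incomes under z: $155, $170 (q = 2 of N = 7).
Log gaps: ln(305/155) = 0.6769; ln(305/170) = 0.5845.
W = 1.261400 / 7 = 0.1802.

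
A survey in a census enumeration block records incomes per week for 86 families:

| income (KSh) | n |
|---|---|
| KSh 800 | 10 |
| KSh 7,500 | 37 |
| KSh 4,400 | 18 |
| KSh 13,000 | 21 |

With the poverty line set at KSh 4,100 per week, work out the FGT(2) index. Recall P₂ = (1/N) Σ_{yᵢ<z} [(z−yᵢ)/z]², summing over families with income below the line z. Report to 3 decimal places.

Incomes under z: 10×KSh 800 (q = 10 of N = 86).
Relative gaps: (4100−800)/4100 = 0.8049 (×10).
Squared: 0.6478 (×10).
Sum = 6.478287; P₂ = 6.478287 / 86 = 0.075.

0.075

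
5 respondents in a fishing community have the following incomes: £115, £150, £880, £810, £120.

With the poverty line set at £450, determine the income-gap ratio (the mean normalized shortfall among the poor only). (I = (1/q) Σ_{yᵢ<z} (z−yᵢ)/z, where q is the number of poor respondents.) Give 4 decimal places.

0.7148

Below the line: £115, £120, £150 (q = 3 of N = 5).
Shortfall ratios (z−y)/z: 0.7444, 0.7333, 0.6667; sum = 2.144444.
The income-gap ratio divides by q (the poor only): 2.144444 / 3 = 0.7148.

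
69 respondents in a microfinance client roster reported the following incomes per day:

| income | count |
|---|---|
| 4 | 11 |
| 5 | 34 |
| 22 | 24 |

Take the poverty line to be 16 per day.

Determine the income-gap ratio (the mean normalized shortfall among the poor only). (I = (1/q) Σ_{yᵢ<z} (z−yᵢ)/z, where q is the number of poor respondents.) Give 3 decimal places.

0.703

Below the line: 11×4, 34×5 (q = 45 of N = 69).
Shortfall ratios (z−y)/z: 0.7500 (×11), 0.6875 (×34); sum = 31.625000.
The income-gap ratio divides by q (the poor only): 31.625000 / 45 = 0.703.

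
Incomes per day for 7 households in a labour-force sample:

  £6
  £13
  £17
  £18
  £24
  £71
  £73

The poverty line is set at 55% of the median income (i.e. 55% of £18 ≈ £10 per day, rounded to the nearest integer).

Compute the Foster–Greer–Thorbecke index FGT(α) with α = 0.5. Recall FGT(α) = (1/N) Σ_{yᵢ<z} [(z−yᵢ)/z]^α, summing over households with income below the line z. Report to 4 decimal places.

0.0904

Below z: £6 (q = 1 of N = 7).
Relative gaps: (10−6)/10 = 0.4000.
Raised to α = 0.5: 0.63246.
Sum = 0.632456; FGT(0.5) = 0.632456 / 7 = 0.0904.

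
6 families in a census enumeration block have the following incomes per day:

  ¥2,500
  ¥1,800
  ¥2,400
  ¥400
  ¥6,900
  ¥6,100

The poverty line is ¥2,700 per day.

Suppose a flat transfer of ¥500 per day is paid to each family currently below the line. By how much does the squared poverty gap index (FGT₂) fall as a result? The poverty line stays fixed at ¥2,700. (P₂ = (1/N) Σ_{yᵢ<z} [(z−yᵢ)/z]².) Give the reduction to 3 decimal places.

Before: below the line — ¥400, ¥1,800, ¥2,400, ¥2,500; squared poverty gap index (FGT₂) = 0.14243.
After the ¥500 transfer: below the line — ¥900, ¥2,300; squared poverty gap index (FGT₂) = 0.07773.
Reduction = 0.14243 − 0.07773 = 0.065.

0.065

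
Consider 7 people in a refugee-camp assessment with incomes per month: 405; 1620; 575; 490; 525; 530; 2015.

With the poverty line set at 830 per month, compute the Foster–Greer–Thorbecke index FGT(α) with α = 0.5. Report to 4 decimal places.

0.4453

Below the line: 405, 490, 525, 530, 575 (q = 5 of N = 7).
Normalized shortfalls: (830−405)/830 = 0.5120; (830−490)/830 = 0.4096; (830−525)/830 = 0.3675; (830−530)/830 = 0.3614; (830−575)/830 = 0.3072.
Raised to α = 0.5: 0.71558; 0.64003; 0.60619; 0.60120; 0.55428.
Sum = 3.117284; FGT(0.5) = 3.117284 / 7 = 0.4453.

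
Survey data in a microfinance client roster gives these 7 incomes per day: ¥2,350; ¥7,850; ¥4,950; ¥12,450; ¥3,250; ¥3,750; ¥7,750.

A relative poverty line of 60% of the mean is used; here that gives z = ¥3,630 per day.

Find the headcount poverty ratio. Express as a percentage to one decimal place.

2 of the 7 respondents have income below ¥3,630.
H = 2/7 = 28.6%.

28.6%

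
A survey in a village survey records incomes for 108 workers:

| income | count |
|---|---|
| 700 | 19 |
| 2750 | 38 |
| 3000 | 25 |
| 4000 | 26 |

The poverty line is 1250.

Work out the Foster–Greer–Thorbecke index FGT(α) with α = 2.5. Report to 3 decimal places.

0.023

Below the line: 19×700 (q = 19 of N = 108).
Normalized shortfalls: (1250−700)/1250 = 0.4400 (×19).
Raised to α = 2.5: 0.12842 (×19).
Sum = 2.439975; FGT(2.5) = 2.439975 / 108 = 0.023.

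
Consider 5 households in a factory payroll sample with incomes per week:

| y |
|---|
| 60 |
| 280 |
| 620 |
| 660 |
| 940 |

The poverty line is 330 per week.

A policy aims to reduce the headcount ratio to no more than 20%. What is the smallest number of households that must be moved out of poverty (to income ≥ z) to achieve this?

Currently q = 2 of N = 5 are below the line (H = 0.400).
A headcount ratio of at most 20% allows at most ⌊0.20 × 5⌋ = 1 poor households.
So at least 2 − 1 = 1 must be lifted.

1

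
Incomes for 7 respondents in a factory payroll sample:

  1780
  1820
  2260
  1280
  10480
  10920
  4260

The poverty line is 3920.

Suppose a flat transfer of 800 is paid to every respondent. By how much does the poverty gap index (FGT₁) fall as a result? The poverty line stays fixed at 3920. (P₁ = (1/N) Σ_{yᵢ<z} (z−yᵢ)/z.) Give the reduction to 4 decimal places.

Before: below the line — 1280, 1780, 1820, 2260; poverty gap index (FGT₁) = 0.311224.
After the 800 transfer: below the line — 2080, 2580, 2620, 3060; poverty gap index (FGT₁) = 0.194606.
Reduction = 0.311224 − 0.194606 = 0.1166.

0.1166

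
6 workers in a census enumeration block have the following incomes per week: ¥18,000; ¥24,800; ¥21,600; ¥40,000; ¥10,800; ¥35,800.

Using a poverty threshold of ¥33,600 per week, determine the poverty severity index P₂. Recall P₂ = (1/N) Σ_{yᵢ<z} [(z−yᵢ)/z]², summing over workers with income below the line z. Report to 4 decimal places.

0.1454

Incomes under z: ¥10,800, ¥18,000, ¥21,600, ¥24,800 (q = 4 of N = 6).
Shortfall ratios: (33600−10800)/33600 = 0.6786; (33600−18000)/33600 = 0.4643; (33600−21600)/33600 = 0.3571; (33600−24800)/33600 = 0.2619.
Squared: 0.4605; 0.2156; 0.1276; 0.0686.
Sum = 0.872166; P₂ = 0.872166 / 6 = 0.1454.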